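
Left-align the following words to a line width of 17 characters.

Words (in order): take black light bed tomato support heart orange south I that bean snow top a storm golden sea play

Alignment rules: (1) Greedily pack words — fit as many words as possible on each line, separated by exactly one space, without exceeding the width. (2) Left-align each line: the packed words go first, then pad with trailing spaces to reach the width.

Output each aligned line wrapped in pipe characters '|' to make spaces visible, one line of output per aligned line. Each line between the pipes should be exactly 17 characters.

Line 1: ['take', 'black', 'light'] (min_width=16, slack=1)
Line 2: ['bed', 'tomato'] (min_width=10, slack=7)
Line 3: ['support', 'heart'] (min_width=13, slack=4)
Line 4: ['orange', 'south', 'I'] (min_width=14, slack=3)
Line 5: ['that', 'bean', 'snow'] (min_width=14, slack=3)
Line 6: ['top', 'a', 'storm'] (min_width=11, slack=6)
Line 7: ['golden', 'sea', 'play'] (min_width=15, slack=2)

Answer: |take black light |
|bed tomato       |
|support heart    |
|orange south I   |
|that bean snow   |
|top a storm      |
|golden sea play  |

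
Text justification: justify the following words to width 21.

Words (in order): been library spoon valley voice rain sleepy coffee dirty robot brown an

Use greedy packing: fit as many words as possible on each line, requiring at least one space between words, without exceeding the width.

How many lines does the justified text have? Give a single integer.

Line 1: ['been', 'library', 'spoon'] (min_width=18, slack=3)
Line 2: ['valley', 'voice', 'rain'] (min_width=17, slack=4)
Line 3: ['sleepy', 'coffee', 'dirty'] (min_width=19, slack=2)
Line 4: ['robot', 'brown', 'an'] (min_width=14, slack=7)
Total lines: 4

Answer: 4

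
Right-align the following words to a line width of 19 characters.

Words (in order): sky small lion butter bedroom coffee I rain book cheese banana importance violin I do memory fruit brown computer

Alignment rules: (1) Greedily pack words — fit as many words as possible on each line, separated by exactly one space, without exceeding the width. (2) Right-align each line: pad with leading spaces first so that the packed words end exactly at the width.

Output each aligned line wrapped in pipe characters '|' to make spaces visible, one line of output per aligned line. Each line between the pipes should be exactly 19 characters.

Answer: |     sky small lion|
|     butter bedroom|
| coffee I rain book|
|      cheese banana|
|importance violin I|
|    do memory fruit|
|     brown computer|

Derivation:
Line 1: ['sky', 'small', 'lion'] (min_width=14, slack=5)
Line 2: ['butter', 'bedroom'] (min_width=14, slack=5)
Line 3: ['coffee', 'I', 'rain', 'book'] (min_width=18, slack=1)
Line 4: ['cheese', 'banana'] (min_width=13, slack=6)
Line 5: ['importance', 'violin', 'I'] (min_width=19, slack=0)
Line 6: ['do', 'memory', 'fruit'] (min_width=15, slack=4)
Line 7: ['brown', 'computer'] (min_width=14, slack=5)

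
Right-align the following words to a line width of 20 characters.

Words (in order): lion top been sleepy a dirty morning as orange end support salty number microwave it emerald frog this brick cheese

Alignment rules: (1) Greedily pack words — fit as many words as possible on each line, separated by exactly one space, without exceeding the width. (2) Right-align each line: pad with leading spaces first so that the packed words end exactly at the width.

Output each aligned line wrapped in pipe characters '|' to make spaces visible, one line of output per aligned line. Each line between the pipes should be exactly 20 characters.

Answer: |lion top been sleepy|
|  a dirty morning as|
|  orange end support|
|        salty number|
|microwave it emerald|
|     frog this brick|
|              cheese|

Derivation:
Line 1: ['lion', 'top', 'been', 'sleepy'] (min_width=20, slack=0)
Line 2: ['a', 'dirty', 'morning', 'as'] (min_width=18, slack=2)
Line 3: ['orange', 'end', 'support'] (min_width=18, slack=2)
Line 4: ['salty', 'number'] (min_width=12, slack=8)
Line 5: ['microwave', 'it', 'emerald'] (min_width=20, slack=0)
Line 6: ['frog', 'this', 'brick'] (min_width=15, slack=5)
Line 7: ['cheese'] (min_width=6, slack=14)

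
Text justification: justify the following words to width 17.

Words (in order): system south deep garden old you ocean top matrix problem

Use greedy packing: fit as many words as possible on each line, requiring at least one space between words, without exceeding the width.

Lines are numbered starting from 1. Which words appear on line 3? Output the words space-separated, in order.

Answer: ocean top matrix

Derivation:
Line 1: ['system', 'south', 'deep'] (min_width=17, slack=0)
Line 2: ['garden', 'old', 'you'] (min_width=14, slack=3)
Line 3: ['ocean', 'top', 'matrix'] (min_width=16, slack=1)
Line 4: ['problem'] (min_width=7, slack=10)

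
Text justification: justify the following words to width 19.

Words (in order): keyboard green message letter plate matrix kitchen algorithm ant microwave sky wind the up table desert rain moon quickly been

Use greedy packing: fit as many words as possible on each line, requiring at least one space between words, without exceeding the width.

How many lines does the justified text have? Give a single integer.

Line 1: ['keyboard', 'green'] (min_width=14, slack=5)
Line 2: ['message', 'letter'] (min_width=14, slack=5)
Line 3: ['plate', 'matrix'] (min_width=12, slack=7)
Line 4: ['kitchen', 'algorithm'] (min_width=17, slack=2)
Line 5: ['ant', 'microwave', 'sky'] (min_width=17, slack=2)
Line 6: ['wind', 'the', 'up', 'table'] (min_width=17, slack=2)
Line 7: ['desert', 'rain', 'moon'] (min_width=16, slack=3)
Line 8: ['quickly', 'been'] (min_width=12, slack=7)
Total lines: 8

Answer: 8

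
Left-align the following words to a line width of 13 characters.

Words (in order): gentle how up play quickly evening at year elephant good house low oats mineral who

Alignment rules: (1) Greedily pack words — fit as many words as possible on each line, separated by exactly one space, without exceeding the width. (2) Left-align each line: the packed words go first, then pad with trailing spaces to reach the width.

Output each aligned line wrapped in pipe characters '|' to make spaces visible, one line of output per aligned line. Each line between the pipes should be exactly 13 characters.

Answer: |gentle how up|
|play quickly |
|evening at   |
|year elephant|
|good house   |
|low oats     |
|mineral who  |

Derivation:
Line 1: ['gentle', 'how', 'up'] (min_width=13, slack=0)
Line 2: ['play', 'quickly'] (min_width=12, slack=1)
Line 3: ['evening', 'at'] (min_width=10, slack=3)
Line 4: ['year', 'elephant'] (min_width=13, slack=0)
Line 5: ['good', 'house'] (min_width=10, slack=3)
Line 6: ['low', 'oats'] (min_width=8, slack=5)
Line 7: ['mineral', 'who'] (min_width=11, slack=2)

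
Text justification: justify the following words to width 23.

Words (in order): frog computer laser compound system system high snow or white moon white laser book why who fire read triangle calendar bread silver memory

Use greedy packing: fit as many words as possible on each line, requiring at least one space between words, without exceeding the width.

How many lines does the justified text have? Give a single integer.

Line 1: ['frog', 'computer', 'laser'] (min_width=19, slack=4)
Line 2: ['compound', 'system', 'system'] (min_width=22, slack=1)
Line 3: ['high', 'snow', 'or', 'white', 'moon'] (min_width=23, slack=0)
Line 4: ['white', 'laser', 'book', 'why'] (min_width=20, slack=3)
Line 5: ['who', 'fire', 'read', 'triangle'] (min_width=22, slack=1)
Line 6: ['calendar', 'bread', 'silver'] (min_width=21, slack=2)
Line 7: ['memory'] (min_width=6, slack=17)
Total lines: 7

Answer: 7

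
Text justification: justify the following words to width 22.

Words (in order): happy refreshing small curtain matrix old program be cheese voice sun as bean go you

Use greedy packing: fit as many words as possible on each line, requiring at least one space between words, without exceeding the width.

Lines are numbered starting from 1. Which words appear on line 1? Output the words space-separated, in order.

Answer: happy refreshing small

Derivation:
Line 1: ['happy', 'refreshing', 'small'] (min_width=22, slack=0)
Line 2: ['curtain', 'matrix', 'old'] (min_width=18, slack=4)
Line 3: ['program', 'be', 'cheese'] (min_width=17, slack=5)
Line 4: ['voice', 'sun', 'as', 'bean', 'go'] (min_width=20, slack=2)
Line 5: ['you'] (min_width=3, slack=19)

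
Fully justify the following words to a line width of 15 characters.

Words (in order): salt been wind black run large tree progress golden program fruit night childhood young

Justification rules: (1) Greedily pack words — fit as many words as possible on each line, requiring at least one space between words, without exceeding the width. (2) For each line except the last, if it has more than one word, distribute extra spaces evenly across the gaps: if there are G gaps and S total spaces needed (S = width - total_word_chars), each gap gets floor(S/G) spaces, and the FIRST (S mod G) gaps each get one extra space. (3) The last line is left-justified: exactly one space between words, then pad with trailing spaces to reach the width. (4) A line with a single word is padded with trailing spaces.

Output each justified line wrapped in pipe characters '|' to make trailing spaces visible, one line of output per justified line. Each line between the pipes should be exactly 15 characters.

Line 1: ['salt', 'been', 'wind'] (min_width=14, slack=1)
Line 2: ['black', 'run', 'large'] (min_width=15, slack=0)
Line 3: ['tree', 'progress'] (min_width=13, slack=2)
Line 4: ['golden', 'program'] (min_width=14, slack=1)
Line 5: ['fruit', 'night'] (min_width=11, slack=4)
Line 6: ['childhood', 'young'] (min_width=15, slack=0)

Answer: |salt  been wind|
|black run large|
|tree   progress|
|golden  program|
|fruit     night|
|childhood young|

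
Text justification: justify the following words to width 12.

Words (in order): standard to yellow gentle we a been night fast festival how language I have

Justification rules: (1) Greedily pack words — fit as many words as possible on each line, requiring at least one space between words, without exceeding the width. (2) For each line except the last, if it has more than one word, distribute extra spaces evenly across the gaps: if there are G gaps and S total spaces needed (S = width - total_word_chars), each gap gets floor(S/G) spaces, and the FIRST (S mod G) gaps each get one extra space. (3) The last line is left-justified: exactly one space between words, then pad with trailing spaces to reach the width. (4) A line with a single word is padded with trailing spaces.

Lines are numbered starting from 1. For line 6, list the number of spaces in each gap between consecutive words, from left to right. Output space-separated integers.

Answer: 1

Derivation:
Line 1: ['standard', 'to'] (min_width=11, slack=1)
Line 2: ['yellow'] (min_width=6, slack=6)
Line 3: ['gentle', 'we', 'a'] (min_width=11, slack=1)
Line 4: ['been', 'night'] (min_width=10, slack=2)
Line 5: ['fast'] (min_width=4, slack=8)
Line 6: ['festival', 'how'] (min_width=12, slack=0)
Line 7: ['language', 'I'] (min_width=10, slack=2)
Line 8: ['have'] (min_width=4, slack=8)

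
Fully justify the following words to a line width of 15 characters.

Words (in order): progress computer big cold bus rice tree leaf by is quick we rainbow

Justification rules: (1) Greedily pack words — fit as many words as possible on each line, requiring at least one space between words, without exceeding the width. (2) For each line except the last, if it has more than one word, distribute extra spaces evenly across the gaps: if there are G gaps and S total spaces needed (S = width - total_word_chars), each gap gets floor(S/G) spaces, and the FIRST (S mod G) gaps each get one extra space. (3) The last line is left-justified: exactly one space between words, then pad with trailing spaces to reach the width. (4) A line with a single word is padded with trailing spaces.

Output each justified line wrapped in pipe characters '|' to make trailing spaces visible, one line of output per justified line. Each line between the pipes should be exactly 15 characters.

Line 1: ['progress'] (min_width=8, slack=7)
Line 2: ['computer', 'big'] (min_width=12, slack=3)
Line 3: ['cold', 'bus', 'rice'] (min_width=13, slack=2)
Line 4: ['tree', 'leaf', 'by', 'is'] (min_width=15, slack=0)
Line 5: ['quick', 'we'] (min_width=8, slack=7)
Line 6: ['rainbow'] (min_width=7, slack=8)

Answer: |progress       |
|computer    big|
|cold  bus  rice|
|tree leaf by is|
|quick        we|
|rainbow        |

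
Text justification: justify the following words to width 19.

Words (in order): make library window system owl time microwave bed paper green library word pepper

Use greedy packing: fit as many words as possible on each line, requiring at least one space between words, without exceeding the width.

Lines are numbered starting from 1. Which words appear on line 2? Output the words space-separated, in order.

Answer: system owl time

Derivation:
Line 1: ['make', 'library', 'window'] (min_width=19, slack=0)
Line 2: ['system', 'owl', 'time'] (min_width=15, slack=4)
Line 3: ['microwave', 'bed', 'paper'] (min_width=19, slack=0)
Line 4: ['green', 'library', 'word'] (min_width=18, slack=1)
Line 5: ['pepper'] (min_width=6, slack=13)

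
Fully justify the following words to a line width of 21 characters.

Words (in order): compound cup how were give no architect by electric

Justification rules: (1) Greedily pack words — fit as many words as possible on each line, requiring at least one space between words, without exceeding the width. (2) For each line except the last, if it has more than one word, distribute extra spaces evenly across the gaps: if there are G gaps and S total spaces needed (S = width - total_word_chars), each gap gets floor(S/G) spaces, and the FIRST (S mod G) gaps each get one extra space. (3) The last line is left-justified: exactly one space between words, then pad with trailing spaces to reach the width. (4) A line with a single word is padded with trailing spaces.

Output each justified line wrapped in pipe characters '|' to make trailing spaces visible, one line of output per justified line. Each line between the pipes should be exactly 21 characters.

Answer: |compound cup how were|
|give  no architect by|
|electric             |

Derivation:
Line 1: ['compound', 'cup', 'how', 'were'] (min_width=21, slack=0)
Line 2: ['give', 'no', 'architect', 'by'] (min_width=20, slack=1)
Line 3: ['electric'] (min_width=8, slack=13)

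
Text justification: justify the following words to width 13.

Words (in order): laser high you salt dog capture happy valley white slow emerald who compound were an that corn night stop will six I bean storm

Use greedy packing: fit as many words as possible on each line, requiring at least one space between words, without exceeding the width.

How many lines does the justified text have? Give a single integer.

Line 1: ['laser', 'high'] (min_width=10, slack=3)
Line 2: ['you', 'salt', 'dog'] (min_width=12, slack=1)
Line 3: ['capture', 'happy'] (min_width=13, slack=0)
Line 4: ['valley', 'white'] (min_width=12, slack=1)
Line 5: ['slow', 'emerald'] (min_width=12, slack=1)
Line 6: ['who', 'compound'] (min_width=12, slack=1)
Line 7: ['were', 'an', 'that'] (min_width=12, slack=1)
Line 8: ['corn', 'night'] (min_width=10, slack=3)
Line 9: ['stop', 'will', 'six'] (min_width=13, slack=0)
Line 10: ['I', 'bean', 'storm'] (min_width=12, slack=1)
Total lines: 10

Answer: 10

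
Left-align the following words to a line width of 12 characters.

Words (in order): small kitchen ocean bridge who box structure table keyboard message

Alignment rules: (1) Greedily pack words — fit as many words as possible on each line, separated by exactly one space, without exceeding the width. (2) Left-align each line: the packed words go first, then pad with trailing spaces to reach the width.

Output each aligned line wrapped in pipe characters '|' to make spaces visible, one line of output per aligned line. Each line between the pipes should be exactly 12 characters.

Answer: |small       |
|kitchen     |
|ocean bridge|
|who box     |
|structure   |
|table       |
|keyboard    |
|message     |

Derivation:
Line 1: ['small'] (min_width=5, slack=7)
Line 2: ['kitchen'] (min_width=7, slack=5)
Line 3: ['ocean', 'bridge'] (min_width=12, slack=0)
Line 4: ['who', 'box'] (min_width=7, slack=5)
Line 5: ['structure'] (min_width=9, slack=3)
Line 6: ['table'] (min_width=5, slack=7)
Line 7: ['keyboard'] (min_width=8, slack=4)
Line 8: ['message'] (min_width=7, slack=5)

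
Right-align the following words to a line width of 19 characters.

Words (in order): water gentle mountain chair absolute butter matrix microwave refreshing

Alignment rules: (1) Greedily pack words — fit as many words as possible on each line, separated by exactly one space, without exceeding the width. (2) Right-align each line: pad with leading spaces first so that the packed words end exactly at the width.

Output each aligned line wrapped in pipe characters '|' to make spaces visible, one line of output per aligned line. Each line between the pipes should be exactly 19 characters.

Answer: |       water gentle|
|     mountain chair|
|    absolute butter|
|   matrix microwave|
|         refreshing|

Derivation:
Line 1: ['water', 'gentle'] (min_width=12, slack=7)
Line 2: ['mountain', 'chair'] (min_width=14, slack=5)
Line 3: ['absolute', 'butter'] (min_width=15, slack=4)
Line 4: ['matrix', 'microwave'] (min_width=16, slack=3)
Line 5: ['refreshing'] (min_width=10, slack=9)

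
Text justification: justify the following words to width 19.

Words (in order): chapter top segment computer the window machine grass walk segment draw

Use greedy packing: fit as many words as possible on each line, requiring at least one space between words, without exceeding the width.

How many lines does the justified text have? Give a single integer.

Answer: 4

Derivation:
Line 1: ['chapter', 'top', 'segment'] (min_width=19, slack=0)
Line 2: ['computer', 'the', 'window'] (min_width=19, slack=0)
Line 3: ['machine', 'grass', 'walk'] (min_width=18, slack=1)
Line 4: ['segment', 'draw'] (min_width=12, slack=7)
Total lines: 4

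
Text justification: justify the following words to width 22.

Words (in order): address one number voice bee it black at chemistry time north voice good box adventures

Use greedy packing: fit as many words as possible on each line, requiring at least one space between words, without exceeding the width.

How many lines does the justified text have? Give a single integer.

Answer: 5

Derivation:
Line 1: ['address', 'one', 'number'] (min_width=18, slack=4)
Line 2: ['voice', 'bee', 'it', 'black', 'at'] (min_width=21, slack=1)
Line 3: ['chemistry', 'time', 'north'] (min_width=20, slack=2)
Line 4: ['voice', 'good', 'box'] (min_width=14, slack=8)
Line 5: ['adventures'] (min_width=10, slack=12)
Total lines: 5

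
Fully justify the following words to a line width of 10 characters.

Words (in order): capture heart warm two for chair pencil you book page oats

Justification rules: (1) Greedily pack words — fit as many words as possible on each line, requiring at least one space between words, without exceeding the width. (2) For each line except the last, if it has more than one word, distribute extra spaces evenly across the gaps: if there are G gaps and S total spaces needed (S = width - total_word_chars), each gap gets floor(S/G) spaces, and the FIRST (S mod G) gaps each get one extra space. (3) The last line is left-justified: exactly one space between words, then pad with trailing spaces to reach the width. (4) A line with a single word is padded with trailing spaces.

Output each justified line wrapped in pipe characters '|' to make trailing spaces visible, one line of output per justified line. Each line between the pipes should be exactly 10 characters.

Line 1: ['capture'] (min_width=7, slack=3)
Line 2: ['heart', 'warm'] (min_width=10, slack=0)
Line 3: ['two', 'for'] (min_width=7, slack=3)
Line 4: ['chair'] (min_width=5, slack=5)
Line 5: ['pencil', 'you'] (min_width=10, slack=0)
Line 6: ['book', 'page'] (min_width=9, slack=1)
Line 7: ['oats'] (min_width=4, slack=6)

Answer: |capture   |
|heart warm|
|two    for|
|chair     |
|pencil you|
|book  page|
|oats      |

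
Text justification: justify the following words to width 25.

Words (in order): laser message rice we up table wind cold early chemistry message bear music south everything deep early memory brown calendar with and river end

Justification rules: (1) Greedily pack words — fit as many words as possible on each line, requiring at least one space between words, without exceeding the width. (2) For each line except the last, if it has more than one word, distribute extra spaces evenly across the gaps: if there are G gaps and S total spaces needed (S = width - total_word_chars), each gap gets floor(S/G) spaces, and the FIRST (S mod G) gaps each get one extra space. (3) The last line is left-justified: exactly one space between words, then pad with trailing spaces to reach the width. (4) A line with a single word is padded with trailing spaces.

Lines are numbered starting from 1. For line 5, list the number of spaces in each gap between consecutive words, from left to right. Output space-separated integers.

Answer: 2 2 1

Derivation:
Line 1: ['laser', 'message', 'rice', 'we', 'up'] (min_width=24, slack=1)
Line 2: ['table', 'wind', 'cold', 'early'] (min_width=21, slack=4)
Line 3: ['chemistry', 'message', 'bear'] (min_width=22, slack=3)
Line 4: ['music', 'south', 'everything'] (min_width=22, slack=3)
Line 5: ['deep', 'early', 'memory', 'brown'] (min_width=23, slack=2)
Line 6: ['calendar', 'with', 'and', 'river'] (min_width=23, slack=2)
Line 7: ['end'] (min_width=3, slack=22)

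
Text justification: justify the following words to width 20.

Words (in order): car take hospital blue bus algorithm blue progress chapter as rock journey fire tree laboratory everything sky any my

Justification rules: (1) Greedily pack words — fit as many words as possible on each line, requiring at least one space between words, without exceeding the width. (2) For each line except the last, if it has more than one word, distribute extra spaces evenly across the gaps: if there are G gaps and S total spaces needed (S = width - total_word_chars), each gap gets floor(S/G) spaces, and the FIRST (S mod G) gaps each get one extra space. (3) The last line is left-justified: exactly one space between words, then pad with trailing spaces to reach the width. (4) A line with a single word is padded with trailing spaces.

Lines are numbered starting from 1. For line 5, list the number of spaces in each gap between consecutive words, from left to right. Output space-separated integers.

Line 1: ['car', 'take', 'hospital'] (min_width=17, slack=3)
Line 2: ['blue', 'bus', 'algorithm'] (min_width=18, slack=2)
Line 3: ['blue', 'progress'] (min_width=13, slack=7)
Line 4: ['chapter', 'as', 'rock'] (min_width=15, slack=5)
Line 5: ['journey', 'fire', 'tree'] (min_width=17, slack=3)
Line 6: ['laboratory'] (min_width=10, slack=10)
Line 7: ['everything', 'sky', 'any'] (min_width=18, slack=2)
Line 8: ['my'] (min_width=2, slack=18)

Answer: 3 2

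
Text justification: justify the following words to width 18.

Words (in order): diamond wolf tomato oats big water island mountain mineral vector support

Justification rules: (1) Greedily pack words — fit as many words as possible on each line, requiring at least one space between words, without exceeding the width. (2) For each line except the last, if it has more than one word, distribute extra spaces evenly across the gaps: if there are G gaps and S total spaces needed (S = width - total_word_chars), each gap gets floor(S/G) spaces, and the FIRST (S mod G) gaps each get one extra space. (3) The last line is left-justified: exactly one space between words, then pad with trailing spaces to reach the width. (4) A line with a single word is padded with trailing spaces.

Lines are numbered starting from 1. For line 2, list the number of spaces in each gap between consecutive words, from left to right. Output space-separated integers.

Line 1: ['diamond', 'wolf'] (min_width=12, slack=6)
Line 2: ['tomato', 'oats', 'big'] (min_width=15, slack=3)
Line 3: ['water', 'island'] (min_width=12, slack=6)
Line 4: ['mountain', 'mineral'] (min_width=16, slack=2)
Line 5: ['vector', 'support'] (min_width=14, slack=4)

Answer: 3 2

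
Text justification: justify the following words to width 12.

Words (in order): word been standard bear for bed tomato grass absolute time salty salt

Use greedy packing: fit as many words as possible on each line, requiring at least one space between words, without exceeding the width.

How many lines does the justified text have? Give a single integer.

Answer: 7

Derivation:
Line 1: ['word', 'been'] (min_width=9, slack=3)
Line 2: ['standard'] (min_width=8, slack=4)
Line 3: ['bear', 'for', 'bed'] (min_width=12, slack=0)
Line 4: ['tomato', 'grass'] (min_width=12, slack=0)
Line 5: ['absolute'] (min_width=8, slack=4)
Line 6: ['time', 'salty'] (min_width=10, slack=2)
Line 7: ['salt'] (min_width=4, slack=8)
Total lines: 7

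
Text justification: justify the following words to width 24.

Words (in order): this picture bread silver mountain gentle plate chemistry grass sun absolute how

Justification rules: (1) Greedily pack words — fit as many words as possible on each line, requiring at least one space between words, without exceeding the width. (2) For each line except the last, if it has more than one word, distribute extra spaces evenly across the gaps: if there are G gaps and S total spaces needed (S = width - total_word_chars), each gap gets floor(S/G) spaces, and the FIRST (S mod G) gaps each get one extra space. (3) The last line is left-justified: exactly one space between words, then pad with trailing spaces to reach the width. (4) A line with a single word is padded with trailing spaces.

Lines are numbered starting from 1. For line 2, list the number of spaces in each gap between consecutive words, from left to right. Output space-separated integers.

Answer: 2 2

Derivation:
Line 1: ['this', 'picture', 'bread'] (min_width=18, slack=6)
Line 2: ['silver', 'mountain', 'gentle'] (min_width=22, slack=2)
Line 3: ['plate', 'chemistry', 'grass'] (min_width=21, slack=3)
Line 4: ['sun', 'absolute', 'how'] (min_width=16, slack=8)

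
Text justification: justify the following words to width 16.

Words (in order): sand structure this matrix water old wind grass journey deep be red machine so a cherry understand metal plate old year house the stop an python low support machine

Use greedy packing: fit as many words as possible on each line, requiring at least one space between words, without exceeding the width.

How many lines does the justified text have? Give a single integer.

Answer: 12

Derivation:
Line 1: ['sand', 'structure'] (min_width=14, slack=2)
Line 2: ['this', 'matrix'] (min_width=11, slack=5)
Line 3: ['water', 'old', 'wind'] (min_width=14, slack=2)
Line 4: ['grass', 'journey'] (min_width=13, slack=3)
Line 5: ['deep', 'be', 'red'] (min_width=11, slack=5)
Line 6: ['machine', 'so', 'a'] (min_width=12, slack=4)
Line 7: ['cherry'] (min_width=6, slack=10)
Line 8: ['understand', 'metal'] (min_width=16, slack=0)
Line 9: ['plate', 'old', 'year'] (min_width=14, slack=2)
Line 10: ['house', 'the', 'stop'] (min_width=14, slack=2)
Line 11: ['an', 'python', 'low'] (min_width=13, slack=3)
Line 12: ['support', 'machine'] (min_width=15, slack=1)
Total lines: 12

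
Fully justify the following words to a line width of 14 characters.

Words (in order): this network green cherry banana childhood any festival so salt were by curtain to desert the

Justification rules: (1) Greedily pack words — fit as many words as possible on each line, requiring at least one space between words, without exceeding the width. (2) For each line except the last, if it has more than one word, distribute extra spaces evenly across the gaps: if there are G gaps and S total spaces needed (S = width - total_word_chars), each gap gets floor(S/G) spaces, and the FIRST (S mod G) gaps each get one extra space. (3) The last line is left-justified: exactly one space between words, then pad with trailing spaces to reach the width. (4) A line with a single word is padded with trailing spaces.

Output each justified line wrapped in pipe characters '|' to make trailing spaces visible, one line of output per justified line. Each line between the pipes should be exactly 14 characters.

Answer: |this   network|
|green   cherry|
|banana        |
|childhood  any|
|festival    so|
|salt  were  by|
|curtain     to|
|desert the    |

Derivation:
Line 1: ['this', 'network'] (min_width=12, slack=2)
Line 2: ['green', 'cherry'] (min_width=12, slack=2)
Line 3: ['banana'] (min_width=6, slack=8)
Line 4: ['childhood', 'any'] (min_width=13, slack=1)
Line 5: ['festival', 'so'] (min_width=11, slack=3)
Line 6: ['salt', 'were', 'by'] (min_width=12, slack=2)
Line 7: ['curtain', 'to'] (min_width=10, slack=4)
Line 8: ['desert', 'the'] (min_width=10, slack=4)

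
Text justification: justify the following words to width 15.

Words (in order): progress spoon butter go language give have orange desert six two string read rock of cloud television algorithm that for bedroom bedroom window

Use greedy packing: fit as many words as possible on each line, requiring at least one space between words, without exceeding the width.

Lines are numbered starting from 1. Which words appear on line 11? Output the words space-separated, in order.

Line 1: ['progress', 'spoon'] (min_width=14, slack=1)
Line 2: ['butter', 'go'] (min_width=9, slack=6)
Line 3: ['language', 'give'] (min_width=13, slack=2)
Line 4: ['have', 'orange'] (min_width=11, slack=4)
Line 5: ['desert', 'six', 'two'] (min_width=14, slack=1)
Line 6: ['string', 'read'] (min_width=11, slack=4)
Line 7: ['rock', 'of', 'cloud'] (min_width=13, slack=2)
Line 8: ['television'] (min_width=10, slack=5)
Line 9: ['algorithm', 'that'] (min_width=14, slack=1)
Line 10: ['for', 'bedroom'] (min_width=11, slack=4)
Line 11: ['bedroom', 'window'] (min_width=14, slack=1)

Answer: bedroom window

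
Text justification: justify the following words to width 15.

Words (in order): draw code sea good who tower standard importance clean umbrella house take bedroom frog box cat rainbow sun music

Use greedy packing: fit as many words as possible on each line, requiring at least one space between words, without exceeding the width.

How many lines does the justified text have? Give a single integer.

Answer: 9

Derivation:
Line 1: ['draw', 'code', 'sea'] (min_width=13, slack=2)
Line 2: ['good', 'who', 'tower'] (min_width=14, slack=1)
Line 3: ['standard'] (min_width=8, slack=7)
Line 4: ['importance'] (min_width=10, slack=5)
Line 5: ['clean', 'umbrella'] (min_width=14, slack=1)
Line 6: ['house', 'take'] (min_width=10, slack=5)
Line 7: ['bedroom', 'frog'] (min_width=12, slack=3)
Line 8: ['box', 'cat', 'rainbow'] (min_width=15, slack=0)
Line 9: ['sun', 'music'] (min_width=9, slack=6)
Total lines: 9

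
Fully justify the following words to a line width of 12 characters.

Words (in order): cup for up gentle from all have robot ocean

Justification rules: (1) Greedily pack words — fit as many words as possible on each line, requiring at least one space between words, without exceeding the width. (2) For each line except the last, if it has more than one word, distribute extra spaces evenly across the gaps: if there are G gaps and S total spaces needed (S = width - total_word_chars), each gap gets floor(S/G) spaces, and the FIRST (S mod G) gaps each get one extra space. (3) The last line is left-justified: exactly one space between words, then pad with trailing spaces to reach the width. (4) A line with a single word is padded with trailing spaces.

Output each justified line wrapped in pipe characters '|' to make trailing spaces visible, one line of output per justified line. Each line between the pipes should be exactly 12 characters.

Line 1: ['cup', 'for', 'up'] (min_width=10, slack=2)
Line 2: ['gentle', 'from'] (min_width=11, slack=1)
Line 3: ['all', 'have'] (min_width=8, slack=4)
Line 4: ['robot', 'ocean'] (min_width=11, slack=1)

Answer: |cup  for  up|
|gentle  from|
|all     have|
|robot ocean |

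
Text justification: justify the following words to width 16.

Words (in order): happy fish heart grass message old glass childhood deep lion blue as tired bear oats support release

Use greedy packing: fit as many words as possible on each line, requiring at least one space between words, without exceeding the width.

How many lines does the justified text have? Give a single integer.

Line 1: ['happy', 'fish', 'heart'] (min_width=16, slack=0)
Line 2: ['grass', 'message'] (min_width=13, slack=3)
Line 3: ['old', 'glass'] (min_width=9, slack=7)
Line 4: ['childhood', 'deep'] (min_width=14, slack=2)
Line 5: ['lion', 'blue', 'as'] (min_width=12, slack=4)
Line 6: ['tired', 'bear', 'oats'] (min_width=15, slack=1)
Line 7: ['support', 'release'] (min_width=15, slack=1)
Total lines: 7

Answer: 7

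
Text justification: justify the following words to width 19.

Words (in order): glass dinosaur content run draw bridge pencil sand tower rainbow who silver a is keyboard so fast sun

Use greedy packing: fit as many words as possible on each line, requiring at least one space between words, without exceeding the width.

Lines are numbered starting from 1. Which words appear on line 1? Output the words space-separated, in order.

Line 1: ['glass', 'dinosaur'] (min_width=14, slack=5)
Line 2: ['content', 'run', 'draw'] (min_width=16, slack=3)
Line 3: ['bridge', 'pencil', 'sand'] (min_width=18, slack=1)
Line 4: ['tower', 'rainbow', 'who'] (min_width=17, slack=2)
Line 5: ['silver', 'a', 'is'] (min_width=11, slack=8)
Line 6: ['keyboard', 'so', 'fast'] (min_width=16, slack=3)
Line 7: ['sun'] (min_width=3, slack=16)

Answer: glass dinosaur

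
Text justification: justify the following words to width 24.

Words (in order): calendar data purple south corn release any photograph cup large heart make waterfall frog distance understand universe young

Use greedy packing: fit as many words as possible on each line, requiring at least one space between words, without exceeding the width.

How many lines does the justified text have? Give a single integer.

Line 1: ['calendar', 'data', 'purple'] (min_width=20, slack=4)
Line 2: ['south', 'corn', 'release', 'any'] (min_width=22, slack=2)
Line 3: ['photograph', 'cup', 'large'] (min_width=20, slack=4)
Line 4: ['heart', 'make', 'waterfall'] (min_width=20, slack=4)
Line 5: ['frog', 'distance', 'understand'] (min_width=24, slack=0)
Line 6: ['universe', 'young'] (min_width=14, slack=10)
Total lines: 6

Answer: 6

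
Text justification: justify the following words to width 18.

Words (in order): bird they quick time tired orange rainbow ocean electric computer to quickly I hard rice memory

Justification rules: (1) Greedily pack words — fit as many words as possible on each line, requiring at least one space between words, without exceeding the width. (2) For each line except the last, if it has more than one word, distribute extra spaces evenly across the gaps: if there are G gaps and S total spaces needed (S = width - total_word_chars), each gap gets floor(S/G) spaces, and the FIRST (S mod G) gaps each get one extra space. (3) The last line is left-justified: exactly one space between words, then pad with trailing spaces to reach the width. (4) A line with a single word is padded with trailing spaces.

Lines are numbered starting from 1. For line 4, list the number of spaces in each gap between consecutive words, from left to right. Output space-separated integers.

Line 1: ['bird', 'they', 'quick'] (min_width=15, slack=3)
Line 2: ['time', 'tired', 'orange'] (min_width=17, slack=1)
Line 3: ['rainbow', 'ocean'] (min_width=13, slack=5)
Line 4: ['electric', 'computer'] (min_width=17, slack=1)
Line 5: ['to', 'quickly', 'I', 'hard'] (min_width=17, slack=1)
Line 6: ['rice', 'memory'] (min_width=11, slack=7)

Answer: 2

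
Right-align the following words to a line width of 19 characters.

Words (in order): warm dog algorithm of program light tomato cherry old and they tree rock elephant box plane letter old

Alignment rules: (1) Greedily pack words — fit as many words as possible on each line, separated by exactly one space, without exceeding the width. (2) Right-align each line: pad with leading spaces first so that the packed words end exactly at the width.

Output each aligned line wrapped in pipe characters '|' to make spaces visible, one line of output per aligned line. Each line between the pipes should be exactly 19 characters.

Line 1: ['warm', 'dog', 'algorithm'] (min_width=18, slack=1)
Line 2: ['of', 'program', 'light'] (min_width=16, slack=3)
Line 3: ['tomato', 'cherry', 'old'] (min_width=17, slack=2)
Line 4: ['and', 'they', 'tree', 'rock'] (min_width=18, slack=1)
Line 5: ['elephant', 'box', 'plane'] (min_width=18, slack=1)
Line 6: ['letter', 'old'] (min_width=10, slack=9)

Answer: | warm dog algorithm|
|   of program light|
|  tomato cherry old|
| and they tree rock|
| elephant box plane|
|         letter old|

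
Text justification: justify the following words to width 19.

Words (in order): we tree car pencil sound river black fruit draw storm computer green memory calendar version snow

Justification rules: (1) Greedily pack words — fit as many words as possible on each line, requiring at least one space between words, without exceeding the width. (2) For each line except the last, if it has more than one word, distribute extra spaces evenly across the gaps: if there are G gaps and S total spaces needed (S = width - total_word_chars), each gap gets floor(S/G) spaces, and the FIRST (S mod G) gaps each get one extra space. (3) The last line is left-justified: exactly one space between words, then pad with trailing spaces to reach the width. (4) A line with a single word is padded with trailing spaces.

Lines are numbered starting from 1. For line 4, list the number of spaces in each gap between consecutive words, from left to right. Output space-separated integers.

Answer: 6

Derivation:
Line 1: ['we', 'tree', 'car', 'pencil'] (min_width=18, slack=1)
Line 2: ['sound', 'river', 'black'] (min_width=17, slack=2)
Line 3: ['fruit', 'draw', 'storm'] (min_width=16, slack=3)
Line 4: ['computer', 'green'] (min_width=14, slack=5)
Line 5: ['memory', 'calendar'] (min_width=15, slack=4)
Line 6: ['version', 'snow'] (min_width=12, slack=7)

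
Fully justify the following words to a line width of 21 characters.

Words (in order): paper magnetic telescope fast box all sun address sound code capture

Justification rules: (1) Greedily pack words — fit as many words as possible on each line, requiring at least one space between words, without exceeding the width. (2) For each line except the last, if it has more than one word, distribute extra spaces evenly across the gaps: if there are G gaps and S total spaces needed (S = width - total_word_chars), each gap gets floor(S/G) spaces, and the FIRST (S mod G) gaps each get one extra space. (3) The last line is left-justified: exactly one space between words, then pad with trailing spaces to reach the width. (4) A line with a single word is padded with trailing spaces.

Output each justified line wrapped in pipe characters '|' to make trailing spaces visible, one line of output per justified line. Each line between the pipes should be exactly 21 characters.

Answer: |paper        magnetic|
|telescope   fast  box|
|all sun address sound|
|code capture         |

Derivation:
Line 1: ['paper', 'magnetic'] (min_width=14, slack=7)
Line 2: ['telescope', 'fast', 'box'] (min_width=18, slack=3)
Line 3: ['all', 'sun', 'address', 'sound'] (min_width=21, slack=0)
Line 4: ['code', 'capture'] (min_width=12, slack=9)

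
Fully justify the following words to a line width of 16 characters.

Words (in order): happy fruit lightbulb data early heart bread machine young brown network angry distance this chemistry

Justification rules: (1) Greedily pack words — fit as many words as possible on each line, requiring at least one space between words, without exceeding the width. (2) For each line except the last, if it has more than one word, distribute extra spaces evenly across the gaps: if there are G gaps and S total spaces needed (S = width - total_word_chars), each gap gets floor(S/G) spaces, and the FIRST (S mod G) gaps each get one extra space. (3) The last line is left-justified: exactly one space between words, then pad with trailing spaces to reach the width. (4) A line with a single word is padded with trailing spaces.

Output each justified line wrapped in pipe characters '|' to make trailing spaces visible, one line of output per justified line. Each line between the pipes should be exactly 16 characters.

Line 1: ['happy', 'fruit'] (min_width=11, slack=5)
Line 2: ['lightbulb', 'data'] (min_width=14, slack=2)
Line 3: ['early', 'heart'] (min_width=11, slack=5)
Line 4: ['bread', 'machine'] (min_width=13, slack=3)
Line 5: ['young', 'brown'] (min_width=11, slack=5)
Line 6: ['network', 'angry'] (min_width=13, slack=3)
Line 7: ['distance', 'this'] (min_width=13, slack=3)
Line 8: ['chemistry'] (min_width=9, slack=7)

Answer: |happy      fruit|
|lightbulb   data|
|early      heart|
|bread    machine|
|young      brown|
|network    angry|
|distance    this|
|chemistry       |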